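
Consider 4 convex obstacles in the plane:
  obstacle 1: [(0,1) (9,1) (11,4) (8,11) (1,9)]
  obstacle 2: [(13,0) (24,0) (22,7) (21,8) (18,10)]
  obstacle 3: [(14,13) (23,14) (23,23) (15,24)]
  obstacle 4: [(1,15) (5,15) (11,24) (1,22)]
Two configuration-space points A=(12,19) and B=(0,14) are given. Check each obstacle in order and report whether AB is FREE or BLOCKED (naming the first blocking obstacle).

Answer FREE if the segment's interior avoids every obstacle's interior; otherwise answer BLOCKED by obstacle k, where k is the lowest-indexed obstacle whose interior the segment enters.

BLOCKED by obstacle 4

Obstacle 1 [(0,1) (9,1) (11,4) (8,11) (1,9)]:
  edge (0,1)–(9,1): clear
  edge (9,1)–(11,4): clear
  edge (11,4)–(8,11): clear
  edge (8,11)–(1,9): clear
  edge (1,9)–(0,1): clear
  midpoint (6,33/2) outside
  → clear
Obstacle 2 [(13,0) (24,0) (22,7) (21,8) (18,10)]:
  edge (13,0)–(24,0): clear
  edge (24,0)–(22,7): clear
  edge (22,7)–(21,8): clear
  edge (21,8)–(18,10): clear
  edge (18,10)–(13,0): clear
  midpoint (6,33/2) outside
  → clear
Obstacle 3 [(14,13) (23,14) (23,23) (15,24)]:
  edge (14,13)–(23,14): clear
  edge (23,14)–(23,23): clear
  edge (23,23)–(15,24): clear
  edge (15,24)–(14,13): clear
  midpoint (6,33/2) outside
  → clear
Obstacle 4 [(1,15) (5,15) (11,24) (1,22)]:
  edge (1,15)–(5,15): crosses AB
  edge (5,15)–(11,24): crosses AB
  edge (11,24)–(1,22): clear
  edge (1,22)–(1,15): clear
  → BLOCKED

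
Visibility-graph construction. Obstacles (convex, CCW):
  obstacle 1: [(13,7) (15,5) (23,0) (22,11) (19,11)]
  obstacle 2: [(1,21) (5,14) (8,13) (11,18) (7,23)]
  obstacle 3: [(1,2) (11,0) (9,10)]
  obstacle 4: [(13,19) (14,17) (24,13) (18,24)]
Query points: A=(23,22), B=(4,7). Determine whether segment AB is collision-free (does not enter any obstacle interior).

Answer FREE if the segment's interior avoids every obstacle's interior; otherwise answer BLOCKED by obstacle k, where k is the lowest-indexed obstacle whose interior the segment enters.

BLOCKED by obstacle 4

Obstacle 1 [(13,7) (15,5) (23,0) (22,11) (19,11)]:
  edge (13,7)–(15,5): clear
  edge (15,5)–(23,0): clear
  edge (23,0)–(22,11): clear
  edge (22,11)–(19,11): clear
  edge (19,11)–(13,7): clear
  midpoint (27/2,29/2) outside
  → clear
Obstacle 2 [(1,21) (5,14) (8,13) (11,18) (7,23)]:
  edge (1,21)–(5,14): clear
  edge (5,14)–(8,13): clear
  edge (8,13)–(11,18): clear
  edge (11,18)–(7,23): clear
  edge (7,23)–(1,21): clear
  midpoint (27/2,29/2) outside
  → clear
Obstacle 3 [(1,2) (11,0) (9,10)]:
  edge (1,2)–(11,0): clear
  edge (11,0)–(9,10): clear
  edge (9,10)–(1,2): clear
  midpoint (27/2,29/2) outside
  → clear
Obstacle 4 [(13,19) (14,17) (24,13) (18,24)]:
  edge (13,19)–(14,17): clear
  edge (14,17)–(24,13): crosses AB
  edge (24,13)–(18,24): crosses AB
  edge (18,24)–(13,19): clear
  → BLOCKED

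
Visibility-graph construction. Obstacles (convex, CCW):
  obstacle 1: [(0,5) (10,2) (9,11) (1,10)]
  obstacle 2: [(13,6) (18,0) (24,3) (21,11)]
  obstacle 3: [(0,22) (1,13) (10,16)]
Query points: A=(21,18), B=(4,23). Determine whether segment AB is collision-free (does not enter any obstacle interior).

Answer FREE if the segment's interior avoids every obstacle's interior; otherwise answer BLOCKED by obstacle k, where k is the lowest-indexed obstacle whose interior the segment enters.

Obstacle 1 [(0,5) (10,2) (9,11) (1,10)]:
  edge (0,5)–(10,2): clear
  edge (10,2)–(9,11): clear
  edge (9,11)–(1,10): clear
  edge (1,10)–(0,5): clear
  midpoint (25/2,41/2) outside
  → clear
Obstacle 2 [(13,6) (18,0) (24,3) (21,11)]:
  edge (13,6)–(18,0): clear
  edge (18,0)–(24,3): clear
  edge (24,3)–(21,11): clear
  edge (21,11)–(13,6): clear
  midpoint (25/2,41/2) outside
  → clear
Obstacle 3 [(0,22) (1,13) (10,16)]:
  edge (0,22)–(1,13): clear
  edge (1,13)–(10,16): clear
  edge (10,16)–(0,22): clear
  midpoint (25/2,41/2) outside
  → clear

FREE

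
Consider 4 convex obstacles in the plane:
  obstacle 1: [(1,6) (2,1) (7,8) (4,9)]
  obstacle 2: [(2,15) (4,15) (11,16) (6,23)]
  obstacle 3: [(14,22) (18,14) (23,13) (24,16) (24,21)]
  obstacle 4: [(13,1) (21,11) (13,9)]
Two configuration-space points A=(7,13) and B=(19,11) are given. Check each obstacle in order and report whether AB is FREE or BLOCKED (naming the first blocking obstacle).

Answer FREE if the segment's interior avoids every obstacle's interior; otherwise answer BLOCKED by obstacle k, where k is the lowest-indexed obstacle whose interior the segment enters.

Obstacle 1 [(1,6) (2,1) (7,8) (4,9)]:
  edge (1,6)–(2,1): clear
  edge (2,1)–(7,8): clear
  edge (7,8)–(4,9): clear
  edge (4,9)–(1,6): clear
  midpoint (13,12) outside
  → clear
Obstacle 2 [(2,15) (4,15) (11,16) (6,23)]:
  edge (2,15)–(4,15): clear
  edge (4,15)–(11,16): clear
  edge (11,16)–(6,23): clear
  edge (6,23)–(2,15): clear
  midpoint (13,12) outside
  → clear
Obstacle 3 [(14,22) (18,14) (23,13) (24,16) (24,21)]:
  edge (14,22)–(18,14): clear
  edge (18,14)–(23,13): clear
  edge (23,13)–(24,16): clear
  edge (24,16)–(24,21): clear
  edge (24,21)–(14,22): clear
  midpoint (13,12) outside
  → clear
Obstacle 4 [(13,1) (21,11) (13,9)]:
  edge (13,1)–(21,11): clear
  edge (21,11)–(13,9): clear
  edge (13,9)–(13,1): clear
  midpoint (13,12) outside
  → clear

FREE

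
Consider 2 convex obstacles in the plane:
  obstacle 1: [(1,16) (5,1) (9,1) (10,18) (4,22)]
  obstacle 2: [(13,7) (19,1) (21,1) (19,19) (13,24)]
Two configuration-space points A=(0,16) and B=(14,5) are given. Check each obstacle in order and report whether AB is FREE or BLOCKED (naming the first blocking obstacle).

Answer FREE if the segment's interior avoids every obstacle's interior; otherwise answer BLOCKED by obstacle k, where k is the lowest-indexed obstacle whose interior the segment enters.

Obstacle 1 [(1,16) (5,1) (9,1) (10,18) (4,22)]:
  edge (1,16)–(5,1): crosses AB
  edge (5,1)–(9,1): clear
  edge (9,1)–(10,18): crosses AB
  edge (10,18)–(4,22): clear
  edge (4,22)–(1,16): clear
  → BLOCKED
Obstacle 2 [(13,7) (19,1) (21,1) (19,19) (13,24)]:
  edge (13,7)–(19,1): clear
  edge (19,1)–(21,1): clear
  edge (21,1)–(19,19): clear
  edge (19,19)–(13,24): clear
  edge (13,24)–(13,7): clear
  midpoint (7,21/2) outside
  → clear

BLOCKED by obstacle 1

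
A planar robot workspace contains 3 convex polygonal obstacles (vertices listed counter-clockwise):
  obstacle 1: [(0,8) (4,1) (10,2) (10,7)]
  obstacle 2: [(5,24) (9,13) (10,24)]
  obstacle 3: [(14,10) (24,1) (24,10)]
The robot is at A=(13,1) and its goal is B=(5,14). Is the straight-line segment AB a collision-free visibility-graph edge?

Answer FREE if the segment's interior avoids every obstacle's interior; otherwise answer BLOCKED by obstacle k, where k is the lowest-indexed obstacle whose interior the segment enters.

BLOCKED by obstacle 1

Obstacle 1 [(0,8) (4,1) (10,2) (10,7)]:
  edge (0,8)–(4,1): clear
  edge (4,1)–(10,2): clear
  edge (10,2)–(10,7): crosses AB
  edge (10,7)–(0,8): crosses AB
  → BLOCKED
Obstacle 2 [(5,24) (9,13) (10,24)]:
  edge (5,24)–(9,13): clear
  edge (9,13)–(10,24): clear
  edge (10,24)–(5,24): clear
  midpoint (9,15/2) outside
  → clear
Obstacle 3 [(14,10) (24,1) (24,10)]:
  edge (14,10)–(24,1): clear
  edge (24,1)–(24,10): clear
  edge (24,10)–(14,10): clear
  midpoint (9,15/2) outside
  → clear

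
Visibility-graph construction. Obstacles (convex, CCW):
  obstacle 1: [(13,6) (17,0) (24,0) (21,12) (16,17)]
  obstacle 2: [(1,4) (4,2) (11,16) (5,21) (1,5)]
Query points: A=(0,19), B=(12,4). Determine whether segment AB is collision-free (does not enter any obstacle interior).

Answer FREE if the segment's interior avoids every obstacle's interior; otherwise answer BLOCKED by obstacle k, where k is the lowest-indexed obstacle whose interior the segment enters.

Obstacle 1 [(13,6) (17,0) (24,0) (21,12) (16,17)]:
  edge (13,6)–(17,0): clear
  edge (17,0)–(24,0): clear
  edge (24,0)–(21,12): clear
  edge (21,12)–(16,17): clear
  edge (16,17)–(13,6): clear
  midpoint (6,23/2) outside
  → clear
Obstacle 2 [(1,4) (4,2) (11,16) (5,21) (1,5)]:
  edge (1,4)–(4,2): clear
  edge (4,2)–(11,16): crosses AB
  edge (11,16)–(5,21): clear
  edge (5,21)–(1,5): crosses AB
  edge (1,5)–(1,4): clear
  → BLOCKED

BLOCKED by obstacle 2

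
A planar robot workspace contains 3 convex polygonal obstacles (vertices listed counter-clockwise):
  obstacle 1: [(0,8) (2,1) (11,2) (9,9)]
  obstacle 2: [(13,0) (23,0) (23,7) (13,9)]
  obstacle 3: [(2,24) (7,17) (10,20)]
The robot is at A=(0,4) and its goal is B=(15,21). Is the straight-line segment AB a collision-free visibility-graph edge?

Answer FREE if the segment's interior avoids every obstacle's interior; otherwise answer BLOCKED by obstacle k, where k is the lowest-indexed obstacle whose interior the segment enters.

Obstacle 1 [(0,8) (2,1) (11,2) (9,9)]:
  edge (0,8)–(2,1): crosses AB
  edge (2,1)–(11,2): clear
  edge (11,2)–(9,9): clear
  edge (9,9)–(0,8): crosses AB
  → BLOCKED
Obstacle 2 [(13,0) (23,0) (23,7) (13,9)]:
  edge (13,0)–(23,0): clear
  edge (23,0)–(23,7): clear
  edge (23,7)–(13,9): clear
  edge (13,9)–(13,0): clear
  midpoint (15/2,25/2) outside
  → clear
Obstacle 3 [(2,24) (7,17) (10,20)]:
  edge (2,24)–(7,17): clear
  edge (7,17)–(10,20): clear
  edge (10,20)–(2,24): clear
  midpoint (15/2,25/2) outside
  → clear

BLOCKED by obstacle 1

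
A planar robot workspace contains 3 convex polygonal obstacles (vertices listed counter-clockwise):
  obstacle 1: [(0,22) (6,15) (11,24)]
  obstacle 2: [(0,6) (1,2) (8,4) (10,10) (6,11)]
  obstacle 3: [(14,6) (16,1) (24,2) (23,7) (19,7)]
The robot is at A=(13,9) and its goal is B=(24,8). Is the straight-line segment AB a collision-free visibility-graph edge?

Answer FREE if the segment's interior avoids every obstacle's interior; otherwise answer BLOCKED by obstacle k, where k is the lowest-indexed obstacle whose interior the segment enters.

Obstacle 1 [(0,22) (6,15) (11,24)]:
  edge (0,22)–(6,15): clear
  edge (6,15)–(11,24): clear
  edge (11,24)–(0,22): clear
  midpoint (37/2,17/2) outside
  → clear
Obstacle 2 [(0,6) (1,2) (8,4) (10,10) (6,11)]:
  edge (0,6)–(1,2): clear
  edge (1,2)–(8,4): clear
  edge (8,4)–(10,10): clear
  edge (10,10)–(6,11): clear
  edge (6,11)–(0,6): clear
  midpoint (37/2,17/2) outside
  → clear
Obstacle 3 [(14,6) (16,1) (24,2) (23,7) (19,7)]:
  edge (14,6)–(16,1): clear
  edge (16,1)–(24,2): clear
  edge (24,2)–(23,7): clear
  edge (23,7)–(19,7): clear
  edge (19,7)–(14,6): clear
  midpoint (37/2,17/2) outside
  → clear

FREE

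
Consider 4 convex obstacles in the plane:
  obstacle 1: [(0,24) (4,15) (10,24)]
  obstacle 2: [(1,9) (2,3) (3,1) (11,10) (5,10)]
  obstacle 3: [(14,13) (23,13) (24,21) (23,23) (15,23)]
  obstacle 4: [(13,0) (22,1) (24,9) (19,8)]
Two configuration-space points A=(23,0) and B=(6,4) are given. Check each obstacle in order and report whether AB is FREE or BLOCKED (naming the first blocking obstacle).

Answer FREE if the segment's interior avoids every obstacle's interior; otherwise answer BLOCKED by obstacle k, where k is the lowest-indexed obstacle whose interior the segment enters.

BLOCKED by obstacle 4

Obstacle 1 [(0,24) (4,15) (10,24)]:
  edge (0,24)–(4,15): clear
  edge (4,15)–(10,24): clear
  edge (10,24)–(0,24): clear
  midpoint (29/2,2) outside
  → clear
Obstacle 2 [(1,9) (2,3) (3,1) (11,10) (5,10)]:
  edge (1,9)–(2,3): clear
  edge (2,3)–(3,1): clear
  edge (3,1)–(11,10): clear
  edge (11,10)–(5,10): clear
  edge (5,10)–(1,9): clear
  midpoint (29/2,2) outside
  → clear
Obstacle 3 [(14,13) (23,13) (24,21) (23,23) (15,23)]:
  edge (14,13)–(23,13): clear
  edge (23,13)–(24,21): clear
  edge (24,21)–(23,23): clear
  edge (23,23)–(15,23): clear
  edge (15,23)–(14,13): clear
  midpoint (29/2,2) outside
  → clear
Obstacle 4 [(13,0) (22,1) (24,9) (19,8)]:
  edge (13,0)–(22,1): crosses AB
  edge (22,1)–(24,9): clear
  edge (24,9)–(19,8): clear
  edge (19,8)–(13,0): crosses AB
  → BLOCKED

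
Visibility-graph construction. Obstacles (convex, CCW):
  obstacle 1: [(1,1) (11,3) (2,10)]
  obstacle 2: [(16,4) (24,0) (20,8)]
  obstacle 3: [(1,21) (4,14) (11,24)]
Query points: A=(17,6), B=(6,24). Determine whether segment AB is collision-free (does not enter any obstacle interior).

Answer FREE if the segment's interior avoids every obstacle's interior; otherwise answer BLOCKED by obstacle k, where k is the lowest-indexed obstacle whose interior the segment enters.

BLOCKED by obstacle 3

Obstacle 1 [(1,1) (11,3) (2,10)]:
  edge (1,1)–(11,3): clear
  edge (11,3)–(2,10): clear
  edge (2,10)–(1,1): clear
  midpoint (23/2,15) outside
  → clear
Obstacle 2 [(16,4) (24,0) (20,8)]:
  edge (16,4)–(24,0): clear
  edge (24,0)–(20,8): clear
  edge (20,8)–(16,4): clear
  midpoint (23/2,15) outside
  → clear
Obstacle 3 [(1,21) (4,14) (11,24)]:
  edge (1,21)–(4,14): clear
  edge (4,14)–(11,24): crosses AB
  edge (11,24)–(1,21): crosses AB
  → BLOCKED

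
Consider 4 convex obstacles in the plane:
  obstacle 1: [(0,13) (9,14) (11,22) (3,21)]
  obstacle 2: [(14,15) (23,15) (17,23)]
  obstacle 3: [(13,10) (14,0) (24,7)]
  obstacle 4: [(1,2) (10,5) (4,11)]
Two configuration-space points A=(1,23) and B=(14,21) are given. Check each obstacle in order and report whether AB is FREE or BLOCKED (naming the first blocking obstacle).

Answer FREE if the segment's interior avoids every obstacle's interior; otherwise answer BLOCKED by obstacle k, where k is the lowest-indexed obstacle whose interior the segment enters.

BLOCKED by obstacle 1

Obstacle 1 [(0,13) (9,14) (11,22) (3,21)]:
  edge (0,13)–(9,14): clear
  edge (9,14)–(11,22): crosses AB
  edge (11,22)–(3,21): crosses AB
  edge (3,21)–(0,13): clear
  → BLOCKED
Obstacle 2 [(14,15) (23,15) (17,23)]:
  edge (14,15)–(23,15): clear
  edge (23,15)–(17,23): clear
  edge (17,23)–(14,15): clear
  midpoint (15/2,22) outside
  → clear
Obstacle 3 [(13,10) (14,0) (24,7)]:
  edge (13,10)–(14,0): clear
  edge (14,0)–(24,7): clear
  edge (24,7)–(13,10): clear
  midpoint (15/2,22) outside
  → clear
Obstacle 4 [(1,2) (10,5) (4,11)]:
  edge (1,2)–(10,5): clear
  edge (10,5)–(4,11): clear
  edge (4,11)–(1,2): clear
  midpoint (15/2,22) outside
  → clear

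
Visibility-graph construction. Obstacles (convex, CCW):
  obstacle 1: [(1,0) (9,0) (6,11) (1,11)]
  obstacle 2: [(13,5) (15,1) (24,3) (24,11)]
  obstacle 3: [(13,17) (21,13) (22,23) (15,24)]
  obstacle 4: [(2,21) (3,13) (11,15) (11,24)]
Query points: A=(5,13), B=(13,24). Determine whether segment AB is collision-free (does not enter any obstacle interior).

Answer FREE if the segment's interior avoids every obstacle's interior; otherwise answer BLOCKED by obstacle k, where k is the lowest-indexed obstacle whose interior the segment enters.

Obstacle 1 [(1,0) (9,0) (6,11) (1,11)]:
  edge (1,0)–(9,0): clear
  edge (9,0)–(6,11): clear
  edge (6,11)–(1,11): clear
  edge (1,11)–(1,0): clear
  midpoint (9,37/2) outside
  → clear
Obstacle 2 [(13,5) (15,1) (24,3) (24,11)]:
  edge (13,5)–(15,1): clear
  edge (15,1)–(24,3): clear
  edge (24,3)–(24,11): clear
  edge (24,11)–(13,5): clear
  midpoint (9,37/2) outside
  → clear
Obstacle 3 [(13,17) (21,13) (22,23) (15,24)]:
  edge (13,17)–(21,13): clear
  edge (21,13)–(22,23): clear
  edge (22,23)–(15,24): clear
  edge (15,24)–(13,17): clear
  midpoint (9,37/2) outside
  → clear
Obstacle 4 [(2,21) (3,13) (11,15) (11,24)]:
  edge (2,21)–(3,13): clear
  edge (3,13)–(11,15): crosses AB
  edge (11,15)–(11,24): crosses AB
  edge (11,24)–(2,21): clear
  → BLOCKED

BLOCKED by obstacle 4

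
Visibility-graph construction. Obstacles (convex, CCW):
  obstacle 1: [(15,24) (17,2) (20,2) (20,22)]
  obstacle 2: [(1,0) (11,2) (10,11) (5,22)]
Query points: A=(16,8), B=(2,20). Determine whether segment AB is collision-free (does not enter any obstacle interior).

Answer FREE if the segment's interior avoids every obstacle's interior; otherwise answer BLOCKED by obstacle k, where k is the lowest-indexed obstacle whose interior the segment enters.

BLOCKED by obstacle 2

Obstacle 1 [(15,24) (17,2) (20,2) (20,22)]:
  edge (15,24)–(17,2): clear
  edge (17,2)–(20,2): clear
  edge (20,2)–(20,22): clear
  edge (20,22)–(15,24): clear
  midpoint (9,14) outside
  → clear
Obstacle 2 [(1,0) (11,2) (10,11) (5,22)]:
  edge (1,0)–(11,2): clear
  edge (11,2)–(10,11): clear
  edge (10,11)–(5,22): crosses AB
  edge (5,22)–(1,0): crosses AB
  → BLOCKED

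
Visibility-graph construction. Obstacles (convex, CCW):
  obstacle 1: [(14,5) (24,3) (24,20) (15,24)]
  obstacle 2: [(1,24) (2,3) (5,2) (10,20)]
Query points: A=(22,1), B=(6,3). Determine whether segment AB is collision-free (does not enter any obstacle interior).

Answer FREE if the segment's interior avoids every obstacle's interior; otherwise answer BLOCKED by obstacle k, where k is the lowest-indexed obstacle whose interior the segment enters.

Obstacle 1 [(14,5) (24,3) (24,20) (15,24)]:
  edge (14,5)–(24,3): clear
  edge (24,3)–(24,20): clear
  edge (24,20)–(15,24): clear
  edge (15,24)–(14,5): clear
  midpoint (14,2) outside
  → clear
Obstacle 2 [(1,24) (2,3) (5,2) (10,20)]:
  edge (1,24)–(2,3): clear
  edge (2,3)–(5,2): clear
  edge (5,2)–(10,20): clear
  edge (10,20)–(1,24): clear
  midpoint (14,2) outside
  → clear

FREE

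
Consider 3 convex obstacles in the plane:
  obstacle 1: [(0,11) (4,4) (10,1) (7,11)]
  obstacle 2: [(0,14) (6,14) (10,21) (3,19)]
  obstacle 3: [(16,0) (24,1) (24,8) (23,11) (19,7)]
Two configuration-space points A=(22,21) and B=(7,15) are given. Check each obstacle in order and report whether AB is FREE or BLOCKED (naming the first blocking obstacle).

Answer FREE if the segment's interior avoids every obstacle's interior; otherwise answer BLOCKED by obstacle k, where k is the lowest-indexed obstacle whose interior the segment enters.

Obstacle 1 [(0,11) (4,4) (10,1) (7,11)]:
  edge (0,11)–(4,4): clear
  edge (4,4)–(10,1): clear
  edge (10,1)–(7,11): clear
  edge (7,11)–(0,11): clear
  midpoint (29/2,18) outside
  → clear
Obstacle 2 [(0,14) (6,14) (10,21) (3,19)]:
  edge (0,14)–(6,14): clear
  edge (6,14)–(10,21): clear
  edge (10,21)–(3,19): clear
  edge (3,19)–(0,14): clear
  midpoint (29/2,18) outside
  → clear
Obstacle 3 [(16,0) (24,1) (24,8) (23,11) (19,7)]:
  edge (16,0)–(24,1): clear
  edge (24,1)–(24,8): clear
  edge (24,8)–(23,11): clear
  edge (23,11)–(19,7): clear
  edge (19,7)–(16,0): clear
  midpoint (29/2,18) outside
  → clear

FREE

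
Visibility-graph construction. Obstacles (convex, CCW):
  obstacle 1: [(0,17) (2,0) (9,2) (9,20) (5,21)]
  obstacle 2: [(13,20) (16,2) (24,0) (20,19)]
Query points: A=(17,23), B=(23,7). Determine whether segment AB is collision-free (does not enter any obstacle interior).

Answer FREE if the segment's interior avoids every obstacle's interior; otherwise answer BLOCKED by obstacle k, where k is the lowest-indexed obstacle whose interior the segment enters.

BLOCKED by obstacle 2

Obstacle 1 [(0,17) (2,0) (9,2) (9,20) (5,21)]:
  edge (0,17)–(2,0): clear
  edge (2,0)–(9,2): clear
  edge (9,2)–(9,20): clear
  edge (9,20)–(5,21): clear
  edge (5,21)–(0,17): clear
  midpoint (20,15) outside
  → clear
Obstacle 2 [(13,20) (16,2) (24,0) (20,19)]:
  edge (13,20)–(16,2): clear
  edge (16,2)–(24,0): clear
  edge (24,0)–(20,19): crosses AB
  edge (20,19)–(13,20): crosses AB
  → BLOCKED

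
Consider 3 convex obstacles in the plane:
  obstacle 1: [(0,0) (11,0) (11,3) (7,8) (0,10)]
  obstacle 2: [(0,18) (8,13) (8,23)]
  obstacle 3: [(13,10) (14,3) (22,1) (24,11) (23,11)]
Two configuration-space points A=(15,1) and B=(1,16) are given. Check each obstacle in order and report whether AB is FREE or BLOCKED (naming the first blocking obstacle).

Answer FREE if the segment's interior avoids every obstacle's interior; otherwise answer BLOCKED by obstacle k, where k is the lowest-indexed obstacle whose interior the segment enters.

FREE

Obstacle 1 [(0,0) (11,0) (11,3) (7,8) (0,10)]:
  edge (0,0)–(11,0): clear
  edge (11,0)–(11,3): clear
  edge (11,3)–(7,8): clear
  edge (7,8)–(0,10): clear
  edge (0,10)–(0,0): clear
  midpoint (8,17/2) outside
  → clear
Obstacle 2 [(0,18) (8,13) (8,23)]:
  edge (0,18)–(8,13): clear
  edge (8,13)–(8,23): clear
  edge (8,23)–(0,18): clear
  midpoint (8,17/2) outside
  → clear
Obstacle 3 [(13,10) (14,3) (22,1) (24,11) (23,11)]:
  edge (13,10)–(14,3): clear
  edge (14,3)–(22,1): clear
  edge (22,1)–(24,11): clear
  edge (24,11)–(23,11): clear
  edge (23,11)–(13,10): clear
  midpoint (8,17/2) outside
  → clear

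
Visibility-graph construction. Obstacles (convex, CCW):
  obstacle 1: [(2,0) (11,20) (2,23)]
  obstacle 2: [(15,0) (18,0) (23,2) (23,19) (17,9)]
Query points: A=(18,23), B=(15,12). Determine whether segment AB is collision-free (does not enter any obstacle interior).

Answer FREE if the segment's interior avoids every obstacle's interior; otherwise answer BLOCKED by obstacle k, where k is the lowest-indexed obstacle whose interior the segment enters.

FREE

Obstacle 1 [(2,0) (11,20) (2,23)]:
  edge (2,0)–(11,20): clear
  edge (11,20)–(2,23): clear
  edge (2,23)–(2,0): clear
  midpoint (33/2,35/2) outside
  → clear
Obstacle 2 [(15,0) (18,0) (23,2) (23,19) (17,9)]:
  edge (15,0)–(18,0): clear
  edge (18,0)–(23,2): clear
  edge (23,2)–(23,19): clear
  edge (23,19)–(17,9): clear
  edge (17,9)–(15,0): clear
  midpoint (33/2,35/2) outside
  → clear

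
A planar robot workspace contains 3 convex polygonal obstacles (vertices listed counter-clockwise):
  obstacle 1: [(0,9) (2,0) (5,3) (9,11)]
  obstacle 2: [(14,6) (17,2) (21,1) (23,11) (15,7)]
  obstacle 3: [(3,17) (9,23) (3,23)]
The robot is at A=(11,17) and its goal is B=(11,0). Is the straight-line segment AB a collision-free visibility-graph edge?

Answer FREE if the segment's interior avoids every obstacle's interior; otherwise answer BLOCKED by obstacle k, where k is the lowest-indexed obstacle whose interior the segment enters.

FREE

Obstacle 1 [(0,9) (2,0) (5,3) (9,11)]:
  edge (0,9)–(2,0): clear
  edge (2,0)–(5,3): clear
  edge (5,3)–(9,11): clear
  edge (9,11)–(0,9): clear
  midpoint (11,17/2) outside
  → clear
Obstacle 2 [(14,6) (17,2) (21,1) (23,11) (15,7)]:
  edge (14,6)–(17,2): clear
  edge (17,2)–(21,1): clear
  edge (21,1)–(23,11): clear
  edge (23,11)–(15,7): clear
  edge (15,7)–(14,6): clear
  midpoint (11,17/2) outside
  → clear
Obstacle 3 [(3,17) (9,23) (3,23)]:
  edge (3,17)–(9,23): clear
  edge (9,23)–(3,23): clear
  edge (3,23)–(3,17): clear
  midpoint (11,17/2) outside
  → clear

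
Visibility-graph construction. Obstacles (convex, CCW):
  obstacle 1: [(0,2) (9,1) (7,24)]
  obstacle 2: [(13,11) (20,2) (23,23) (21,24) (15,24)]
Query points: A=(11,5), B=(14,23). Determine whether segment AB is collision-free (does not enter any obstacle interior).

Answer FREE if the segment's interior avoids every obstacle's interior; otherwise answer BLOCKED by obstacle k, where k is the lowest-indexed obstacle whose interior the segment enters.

Obstacle 1 [(0,2) (9,1) (7,24)]:
  edge (0,2)–(9,1): clear
  edge (9,1)–(7,24): clear
  edge (7,24)–(0,2): clear
  midpoint (25/2,14) outside
  → clear
Obstacle 2 [(13,11) (20,2) (23,23) (21,24) (15,24)]:
  edge (13,11)–(20,2): clear
  edge (20,2)–(23,23): clear
  edge (23,23)–(21,24): clear
  edge (21,24)–(15,24): clear
  edge (15,24)–(13,11): clear
  midpoint (25/2,14) outside
  → clear

FREE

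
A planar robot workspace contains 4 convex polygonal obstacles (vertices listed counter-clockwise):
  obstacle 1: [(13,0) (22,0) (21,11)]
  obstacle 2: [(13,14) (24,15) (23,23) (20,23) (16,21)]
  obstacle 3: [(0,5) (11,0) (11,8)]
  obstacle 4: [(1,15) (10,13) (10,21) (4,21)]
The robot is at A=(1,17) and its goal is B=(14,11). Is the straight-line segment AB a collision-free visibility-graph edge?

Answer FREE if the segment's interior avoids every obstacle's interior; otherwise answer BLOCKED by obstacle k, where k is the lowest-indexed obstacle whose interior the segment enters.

BLOCKED by obstacle 4

Obstacle 1 [(13,0) (22,0) (21,11)]:
  edge (13,0)–(22,0): clear
  edge (22,0)–(21,11): clear
  edge (21,11)–(13,0): clear
  midpoint (15/2,14) outside
  → clear
Obstacle 2 [(13,14) (24,15) (23,23) (20,23) (16,21)]:
  edge (13,14)–(24,15): clear
  edge (24,15)–(23,23): clear
  edge (23,23)–(20,23): clear
  edge (20,23)–(16,21): clear
  edge (16,21)–(13,14): clear
  midpoint (15/2,14) outside
  → clear
Obstacle 3 [(0,5) (11,0) (11,8)]:
  edge (0,5)–(11,0): clear
  edge (11,0)–(11,8): clear
  edge (11,8)–(0,5): clear
  midpoint (15/2,14) outside
  → clear
Obstacle 4 [(1,15) (10,13) (10,21) (4,21)]:
  edge (1,15)–(10,13): crosses AB
  edge (10,13)–(10,21): clear
  edge (10,21)–(4,21): clear
  edge (4,21)–(1,15): crosses AB
  → BLOCKED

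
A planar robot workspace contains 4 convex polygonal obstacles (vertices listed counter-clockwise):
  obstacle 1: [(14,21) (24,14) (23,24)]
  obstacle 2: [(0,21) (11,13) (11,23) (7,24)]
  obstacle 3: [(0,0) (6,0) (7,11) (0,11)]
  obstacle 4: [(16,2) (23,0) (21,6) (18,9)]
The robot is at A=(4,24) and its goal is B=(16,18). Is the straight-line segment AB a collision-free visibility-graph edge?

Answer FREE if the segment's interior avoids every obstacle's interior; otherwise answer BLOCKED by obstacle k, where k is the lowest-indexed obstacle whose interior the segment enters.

BLOCKED by obstacle 2

Obstacle 1 [(14,21) (24,14) (23,24)]:
  edge (14,21)–(24,14): clear
  edge (24,14)–(23,24): clear
  edge (23,24)–(14,21): clear
  midpoint (10,21) outside
  → clear
Obstacle 2 [(0,21) (11,13) (11,23) (7,24)]:
  edge (0,21)–(11,13): clear
  edge (11,13)–(11,23): crosses AB
  edge (11,23)–(7,24): clear
  edge (7,24)–(0,21): crosses AB
  → BLOCKED
Obstacle 3 [(0,0) (6,0) (7,11) (0,11)]:
  edge (0,0)–(6,0): clear
  edge (6,0)–(7,11): clear
  edge (7,11)–(0,11): clear
  edge (0,11)–(0,0): clear
  midpoint (10,21) outside
  → clear
Obstacle 4 [(16,2) (23,0) (21,6) (18,9)]:
  edge (16,2)–(23,0): clear
  edge (23,0)–(21,6): clear
  edge (21,6)–(18,9): clear
  edge (18,9)–(16,2): clear
  midpoint (10,21) outside
  → clear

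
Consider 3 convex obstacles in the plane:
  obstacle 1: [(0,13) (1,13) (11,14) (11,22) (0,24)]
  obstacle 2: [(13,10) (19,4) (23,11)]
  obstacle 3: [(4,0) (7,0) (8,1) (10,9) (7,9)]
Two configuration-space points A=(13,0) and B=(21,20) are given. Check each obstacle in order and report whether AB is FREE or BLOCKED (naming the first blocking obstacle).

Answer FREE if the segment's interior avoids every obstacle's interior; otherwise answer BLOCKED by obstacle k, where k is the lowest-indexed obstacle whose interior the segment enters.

BLOCKED by obstacle 2

Obstacle 1 [(0,13) (1,13) (11,14) (11,22) (0,24)]:
  edge (0,13)–(1,13): clear
  edge (1,13)–(11,14): clear
  edge (11,14)–(11,22): clear
  edge (11,22)–(0,24): clear
  edge (0,24)–(0,13): clear
  midpoint (17,10) outside
  → clear
Obstacle 2 [(13,10) (19,4) (23,11)]:
  edge (13,10)–(19,4): crosses AB
  edge (19,4)–(23,11): clear
  edge (23,11)–(13,10): crosses AB
  → BLOCKED
Obstacle 3 [(4,0) (7,0) (8,1) (10,9) (7,9)]:
  edge (4,0)–(7,0): clear
  edge (7,0)–(8,1): clear
  edge (8,1)–(10,9): clear
  edge (10,9)–(7,9): clear
  edge (7,9)–(4,0): clear
  midpoint (17,10) outside
  → clear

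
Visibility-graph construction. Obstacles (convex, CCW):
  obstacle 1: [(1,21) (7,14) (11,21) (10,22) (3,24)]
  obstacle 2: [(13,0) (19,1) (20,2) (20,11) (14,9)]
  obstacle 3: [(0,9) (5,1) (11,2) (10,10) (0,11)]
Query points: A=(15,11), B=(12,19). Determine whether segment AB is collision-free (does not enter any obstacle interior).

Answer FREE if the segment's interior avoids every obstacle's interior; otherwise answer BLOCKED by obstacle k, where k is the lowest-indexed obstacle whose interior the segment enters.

FREE

Obstacle 1 [(1,21) (7,14) (11,21) (10,22) (3,24)]:
  edge (1,21)–(7,14): clear
  edge (7,14)–(11,21): clear
  edge (11,21)–(10,22): clear
  edge (10,22)–(3,24): clear
  edge (3,24)–(1,21): clear
  midpoint (27/2,15) outside
  → clear
Obstacle 2 [(13,0) (19,1) (20,2) (20,11) (14,9)]:
  edge (13,0)–(19,1): clear
  edge (19,1)–(20,2): clear
  edge (20,2)–(20,11): clear
  edge (20,11)–(14,9): clear
  edge (14,9)–(13,0): clear
  midpoint (27/2,15) outside
  → clear
Obstacle 3 [(0,9) (5,1) (11,2) (10,10) (0,11)]:
  edge (0,9)–(5,1): clear
  edge (5,1)–(11,2): clear
  edge (11,2)–(10,10): clear
  edge (10,10)–(0,11): clear
  edge (0,11)–(0,9): clear
  midpoint (27/2,15) outside
  → clear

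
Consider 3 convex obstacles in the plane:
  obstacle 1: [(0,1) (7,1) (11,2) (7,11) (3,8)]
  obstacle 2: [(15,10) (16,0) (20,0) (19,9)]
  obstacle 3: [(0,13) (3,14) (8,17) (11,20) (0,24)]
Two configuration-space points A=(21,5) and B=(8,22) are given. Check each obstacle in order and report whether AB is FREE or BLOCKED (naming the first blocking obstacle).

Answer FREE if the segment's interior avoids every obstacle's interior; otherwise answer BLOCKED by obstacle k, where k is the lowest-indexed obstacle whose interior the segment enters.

BLOCKED by obstacle 2

Obstacle 1 [(0,1) (7,1) (11,2) (7,11) (3,8)]:
  edge (0,1)–(7,1): clear
  edge (7,1)–(11,2): clear
  edge (11,2)–(7,11): clear
  edge (7,11)–(3,8): clear
  edge (3,8)–(0,1): clear
  midpoint (29/2,27/2) outside
  → clear
Obstacle 2 [(15,10) (16,0) (20,0) (19,9)]:
  edge (15,10)–(16,0): clear
  edge (16,0)–(20,0): clear
  edge (20,0)–(19,9): crosses AB
  edge (19,9)–(15,10): crosses AB
  → BLOCKED
Obstacle 3 [(0,13) (3,14) (8,17) (11,20) (0,24)]:
  edge (0,13)–(3,14): clear
  edge (3,14)–(8,17): clear
  edge (8,17)–(11,20): crosses AB
  edge (11,20)–(0,24): crosses AB
  edge (0,24)–(0,13): clear
  → BLOCKED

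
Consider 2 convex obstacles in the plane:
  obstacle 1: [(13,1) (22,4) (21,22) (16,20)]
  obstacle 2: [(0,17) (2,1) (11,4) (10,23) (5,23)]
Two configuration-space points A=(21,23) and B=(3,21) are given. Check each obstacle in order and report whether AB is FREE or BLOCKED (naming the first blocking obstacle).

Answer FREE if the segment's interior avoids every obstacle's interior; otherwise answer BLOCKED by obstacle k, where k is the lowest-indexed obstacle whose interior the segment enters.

BLOCKED by obstacle 2

Obstacle 1 [(13,1) (22,4) (21,22) (16,20)]:
  edge (13,1)–(22,4): clear
  edge (22,4)–(21,22): clear
  edge (21,22)–(16,20): clear
  edge (16,20)–(13,1): clear
  midpoint (12,22) outside
  → clear
Obstacle 2 [(0,17) (2,1) (11,4) (10,23) (5,23)]:
  edge (0,17)–(2,1): clear
  edge (2,1)–(11,4): clear
  edge (11,4)–(10,23): crosses AB
  edge (10,23)–(5,23): clear
  edge (5,23)–(0,17): crosses AB
  → BLOCKED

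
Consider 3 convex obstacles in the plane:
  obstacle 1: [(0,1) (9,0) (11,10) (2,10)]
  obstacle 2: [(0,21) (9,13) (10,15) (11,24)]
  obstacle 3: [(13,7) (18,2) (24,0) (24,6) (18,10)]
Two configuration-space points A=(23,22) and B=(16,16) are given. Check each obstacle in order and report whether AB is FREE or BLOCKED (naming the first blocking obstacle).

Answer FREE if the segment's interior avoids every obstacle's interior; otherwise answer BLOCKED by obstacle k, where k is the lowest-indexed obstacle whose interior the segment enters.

Obstacle 1 [(0,1) (9,0) (11,10) (2,10)]:
  edge (0,1)–(9,0): clear
  edge (9,0)–(11,10): clear
  edge (11,10)–(2,10): clear
  edge (2,10)–(0,1): clear
  midpoint (39/2,19) outside
  → clear
Obstacle 2 [(0,21) (9,13) (10,15) (11,24)]:
  edge (0,21)–(9,13): clear
  edge (9,13)–(10,15): clear
  edge (10,15)–(11,24): clear
  edge (11,24)–(0,21): clear
  midpoint (39/2,19) outside
  → clear
Obstacle 3 [(13,7) (18,2) (24,0) (24,6) (18,10)]:
  edge (13,7)–(18,2): clear
  edge (18,2)–(24,0): clear
  edge (24,0)–(24,6): clear
  edge (24,6)–(18,10): clear
  edge (18,10)–(13,7): clear
  midpoint (39/2,19) outside
  → clear

FREE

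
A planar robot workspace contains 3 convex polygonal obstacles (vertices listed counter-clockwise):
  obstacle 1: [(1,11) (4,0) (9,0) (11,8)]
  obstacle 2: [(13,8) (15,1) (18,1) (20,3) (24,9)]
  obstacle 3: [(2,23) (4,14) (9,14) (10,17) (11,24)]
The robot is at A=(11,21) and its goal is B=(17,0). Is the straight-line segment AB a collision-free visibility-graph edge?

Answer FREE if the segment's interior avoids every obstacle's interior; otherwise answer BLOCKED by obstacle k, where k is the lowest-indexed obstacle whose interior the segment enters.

BLOCKED by obstacle 2

Obstacle 1 [(1,11) (4,0) (9,0) (11,8)]:
  edge (1,11)–(4,0): clear
  edge (4,0)–(9,0): clear
  edge (9,0)–(11,8): clear
  edge (11,8)–(1,11): clear
  midpoint (14,21/2) outside
  → clear
Obstacle 2 [(13,8) (15,1) (18,1) (20,3) (24,9)]:
  edge (13,8)–(15,1): clear
  edge (15,1)–(18,1): crosses AB
  edge (18,1)–(20,3): clear
  edge (20,3)–(24,9): clear
  edge (24,9)–(13,8): crosses AB
  → BLOCKED
Obstacle 3 [(2,23) (4,14) (9,14) (10,17) (11,24)]:
  edge (2,23)–(4,14): clear
  edge (4,14)–(9,14): clear
  edge (9,14)–(10,17): clear
  edge (10,17)–(11,24): clear
  edge (11,24)–(2,23): clear
  midpoint (14,21/2) outside
  → clear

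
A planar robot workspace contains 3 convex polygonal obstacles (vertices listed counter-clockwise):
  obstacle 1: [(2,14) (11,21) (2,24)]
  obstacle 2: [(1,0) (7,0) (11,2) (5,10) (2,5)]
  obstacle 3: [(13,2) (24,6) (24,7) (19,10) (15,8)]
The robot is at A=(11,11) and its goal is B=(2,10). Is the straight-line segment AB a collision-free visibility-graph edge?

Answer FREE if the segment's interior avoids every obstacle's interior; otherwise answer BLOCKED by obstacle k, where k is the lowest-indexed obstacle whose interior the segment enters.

Obstacle 1 [(2,14) (11,21) (2,24)]:
  edge (2,14)–(11,21): clear
  edge (11,21)–(2,24): clear
  edge (2,24)–(2,14): clear
  midpoint (13/2,21/2) outside
  → clear
Obstacle 2 [(1,0) (7,0) (11,2) (5,10) (2,5)]:
  edge (1,0)–(7,0): clear
  edge (7,0)–(11,2): clear
  edge (11,2)–(5,10): clear
  edge (5,10)–(2,5): clear
  edge (2,5)–(1,0): clear
  midpoint (13/2,21/2) outside
  → clear
Obstacle 3 [(13,2) (24,6) (24,7) (19,10) (15,8)]:
  edge (13,2)–(24,6): clear
  edge (24,6)–(24,7): clear
  edge (24,7)–(19,10): clear
  edge (19,10)–(15,8): clear
  edge (15,8)–(13,2): clear
  midpoint (13/2,21/2) outside
  → clear

FREE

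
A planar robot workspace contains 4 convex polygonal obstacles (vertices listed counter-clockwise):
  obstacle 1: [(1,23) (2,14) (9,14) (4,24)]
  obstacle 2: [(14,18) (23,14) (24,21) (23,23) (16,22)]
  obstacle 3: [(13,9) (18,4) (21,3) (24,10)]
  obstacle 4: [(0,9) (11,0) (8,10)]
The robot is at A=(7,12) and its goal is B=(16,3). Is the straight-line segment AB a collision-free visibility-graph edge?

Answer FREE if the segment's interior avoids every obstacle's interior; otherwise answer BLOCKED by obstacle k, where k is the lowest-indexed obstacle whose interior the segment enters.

FREE

Obstacle 1 [(1,23) (2,14) (9,14) (4,24)]:
  edge (1,23)–(2,14): clear
  edge (2,14)–(9,14): clear
  edge (9,14)–(4,24): clear
  edge (4,24)–(1,23): clear
  midpoint (23/2,15/2) outside
  → clear
Obstacle 2 [(14,18) (23,14) (24,21) (23,23) (16,22)]:
  edge (14,18)–(23,14): clear
  edge (23,14)–(24,21): clear
  edge (24,21)–(23,23): clear
  edge (23,23)–(16,22): clear
  edge (16,22)–(14,18): clear
  midpoint (23/2,15/2) outside
  → clear
Obstacle 3 [(13,9) (18,4) (21,3) (24,10)]:
  edge (13,9)–(18,4): clear
  edge (18,4)–(21,3): clear
  edge (21,3)–(24,10): clear
  edge (24,10)–(13,9): clear
  midpoint (23/2,15/2) outside
  → clear
Obstacle 4 [(0,9) (11,0) (8,10)]:
  edge (0,9)–(11,0): clear
  edge (11,0)–(8,10): clear
  edge (8,10)–(0,9): clear
  midpoint (23/2,15/2) outside
  → clear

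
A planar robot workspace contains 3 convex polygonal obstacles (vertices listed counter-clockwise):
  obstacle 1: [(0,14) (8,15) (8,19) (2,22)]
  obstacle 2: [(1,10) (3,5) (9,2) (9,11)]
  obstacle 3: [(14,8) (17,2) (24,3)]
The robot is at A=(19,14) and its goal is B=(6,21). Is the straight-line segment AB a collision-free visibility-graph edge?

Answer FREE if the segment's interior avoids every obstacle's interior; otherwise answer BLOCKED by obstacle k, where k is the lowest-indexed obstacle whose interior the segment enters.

FREE

Obstacle 1 [(0,14) (8,15) (8,19) (2,22)]:
  edge (0,14)–(8,15): clear
  edge (8,15)–(8,19): clear
  edge (8,19)–(2,22): clear
  edge (2,22)–(0,14): clear
  midpoint (25/2,35/2) outside
  → clear
Obstacle 2 [(1,10) (3,5) (9,2) (9,11)]:
  edge (1,10)–(3,5): clear
  edge (3,5)–(9,2): clear
  edge (9,2)–(9,11): clear
  edge (9,11)–(1,10): clear
  midpoint (25/2,35/2) outside
  → clear
Obstacle 3 [(14,8) (17,2) (24,3)]:
  edge (14,8)–(17,2): clear
  edge (17,2)–(24,3): clear
  edge (24,3)–(14,8): clear
  midpoint (25/2,35/2) outside
  → clear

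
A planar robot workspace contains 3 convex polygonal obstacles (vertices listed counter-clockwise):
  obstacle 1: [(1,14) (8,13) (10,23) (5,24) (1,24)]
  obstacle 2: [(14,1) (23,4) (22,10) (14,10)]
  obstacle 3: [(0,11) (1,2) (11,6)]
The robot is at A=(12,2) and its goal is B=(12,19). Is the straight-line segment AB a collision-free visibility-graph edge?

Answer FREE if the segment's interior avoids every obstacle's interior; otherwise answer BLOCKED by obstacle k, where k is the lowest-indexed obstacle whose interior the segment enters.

Obstacle 1 [(1,14) (8,13) (10,23) (5,24) (1,24)]:
  edge (1,14)–(8,13): clear
  edge (8,13)–(10,23): clear
  edge (10,23)–(5,24): clear
  edge (5,24)–(1,24): clear
  edge (1,24)–(1,14): clear
  midpoint (12,21/2) outside
  → clear
Obstacle 2 [(14,1) (23,4) (22,10) (14,10)]:
  edge (14,1)–(23,4): clear
  edge (23,4)–(22,10): clear
  edge (22,10)–(14,10): clear
  edge (14,10)–(14,1): clear
  midpoint (12,21/2) outside
  → clear
Obstacle 3 [(0,11) (1,2) (11,6)]:
  edge (0,11)–(1,2): clear
  edge (1,2)–(11,6): clear
  edge (11,6)–(0,11): clear
  midpoint (12,21/2) outside
  → clear

FREE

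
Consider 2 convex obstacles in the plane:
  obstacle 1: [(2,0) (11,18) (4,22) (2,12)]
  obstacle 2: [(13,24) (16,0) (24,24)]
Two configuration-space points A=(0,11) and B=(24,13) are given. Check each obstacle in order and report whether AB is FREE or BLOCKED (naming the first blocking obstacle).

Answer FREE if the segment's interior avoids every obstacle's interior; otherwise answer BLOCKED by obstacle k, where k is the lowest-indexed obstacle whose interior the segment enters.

BLOCKED by obstacle 1

Obstacle 1 [(2,0) (11,18) (4,22) (2,12)]:
  edge (2,0)–(11,18): crosses AB
  edge (11,18)–(4,22): clear
  edge (4,22)–(2,12): clear
  edge (2,12)–(2,0): crosses AB
  → BLOCKED
Obstacle 2 [(13,24) (16,0) (24,24)]:
  edge (13,24)–(16,0): crosses AB
  edge (16,0)–(24,24): crosses AB
  edge (24,24)–(13,24): clear
  → BLOCKED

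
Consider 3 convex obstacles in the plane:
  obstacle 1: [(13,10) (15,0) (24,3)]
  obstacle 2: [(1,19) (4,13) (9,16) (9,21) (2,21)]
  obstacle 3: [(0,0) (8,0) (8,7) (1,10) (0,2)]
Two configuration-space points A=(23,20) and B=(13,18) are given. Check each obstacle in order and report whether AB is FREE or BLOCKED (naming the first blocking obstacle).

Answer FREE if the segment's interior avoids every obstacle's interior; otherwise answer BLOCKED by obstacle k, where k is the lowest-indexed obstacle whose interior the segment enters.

FREE

Obstacle 1 [(13,10) (15,0) (24,3)]:
  edge (13,10)–(15,0): clear
  edge (15,0)–(24,3): clear
  edge (24,3)–(13,10): clear
  midpoint (18,19) outside
  → clear
Obstacle 2 [(1,19) (4,13) (9,16) (9,21) (2,21)]:
  edge (1,19)–(4,13): clear
  edge (4,13)–(9,16): clear
  edge (9,16)–(9,21): clear
  edge (9,21)–(2,21): clear
  edge (2,21)–(1,19): clear
  midpoint (18,19) outside
  → clear
Obstacle 3 [(0,0) (8,0) (8,7) (1,10) (0,2)]:
  edge (0,0)–(8,0): clear
  edge (8,0)–(8,7): clear
  edge (8,7)–(1,10): clear
  edge (1,10)–(0,2): clear
  edge (0,2)–(0,0): clear
  midpoint (18,19) outside
  → clear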